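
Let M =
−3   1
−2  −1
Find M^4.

[[17, −24], [48, −31]]

M^2 = [[7, −4], [8, −1]]
M^3 = [[−13, 11], [−22, 9]]
M^4 = [[17, −24], [48, −31]]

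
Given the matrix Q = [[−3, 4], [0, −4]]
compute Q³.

Q² = [[9, −28], [0, 16]]
Q³ = [[−27, 148], [0, −64]]

[[−27, 148], [0, −64]]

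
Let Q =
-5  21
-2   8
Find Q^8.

tr Q = 3 and det Q = 2, so the characteristic polynomial is λ² − (3)λ + (2) with roots 2 and 1.
Eigenvectors give P = [[3, 7], [1, 2]] with P⁻¹ = [[-2, 7], [1, -3]], and Q = P·diag(2, 1)·P⁻¹.
Then Q^8 = P·diag(256, 1)·P⁻¹ = [[768, 7], [256, 2]] · [[-2, 7], [1, -3]] = [[-1529, 5355], [-510, 1786]].

[[-1529, 5355], [-510, 1786]]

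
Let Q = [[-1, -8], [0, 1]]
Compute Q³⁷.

Q² = I (check: tr Q = 0 and det Q = -1), so Q³⁷ = Q since 37 is odd.

[[-1, -8], [0, 1]]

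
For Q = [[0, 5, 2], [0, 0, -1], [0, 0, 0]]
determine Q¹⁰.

[[0, 0, 0], [0, 0, 0], [0, 0, 0]]

Q is strictly triangular, hence nilpotent: Q³ = 0, so Q¹⁰ = 0.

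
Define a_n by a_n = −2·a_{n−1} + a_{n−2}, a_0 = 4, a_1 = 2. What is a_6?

With companion matrix Q = [[−2, 1], [1, 0]], [a_n, a_{n−1}]ᵀ = Q·[a_{n−1}, a_{n−2}]ᵀ, so [a_6, a_5]ᵀ = Q⁵·[a_1, a_0]ᵀ.
Q⁵ = [[−70, 29], [29, −12]], giving [a_6, a_5]ᵀ = [[−24], [10]].

−24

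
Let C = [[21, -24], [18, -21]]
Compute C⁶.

tr C = 0 and det C = -9, so the characteristic polynomial is λ² − (0)λ + (-9) with roots 3 and -3.
Eigenvectors give P = [[4, -1], [3, -1]] with P⁻¹ = [[1, -1], [3, -4]], and C = P·diag(3, -3)·P⁻¹.
Then C⁶ = P·diag(729, 729)·P⁻¹ = [[2916, -729], [2187, -729]] · [[1, -1], [3, -4]] = [[729, 0], [0, 729]].

[[729, 0], [0, 729]]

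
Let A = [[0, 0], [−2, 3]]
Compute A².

[[0, 0], [−6, 9]]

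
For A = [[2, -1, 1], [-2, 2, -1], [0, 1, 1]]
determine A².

[[6, -3, 4], [-8, 5, -5], [-2, 3, 0]]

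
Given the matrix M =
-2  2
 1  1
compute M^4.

[[38, -18], [-9, 11]]

M^2 = [[6, -2], [-1, 3]]
M^3 = [[-14, 10], [5, 1]]
M^4 = [[38, -18], [-9, 11]]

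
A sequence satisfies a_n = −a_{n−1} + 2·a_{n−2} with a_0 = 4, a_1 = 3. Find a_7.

−39

With companion matrix C = [[−1, 2], [1, 0]], [a_n, a_{n−1}]ᵀ = C·[a_{n−1}, a_{n−2}]ᵀ, so [a_7, a_6]ᵀ = C⁶·[a_1, a_0]ᵀ.
C⁶ = [[43, −42], [−21, 22]], giving [a_7, a_6]ᵀ = [[−39], [25]].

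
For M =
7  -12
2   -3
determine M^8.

tr M = 4 and det M = 3, so the characteristic polynomial is λ² − (4)λ + (3) with roots 3 and 1.
Eigenvectors give P = [[-3, -2], [-1, -1]] with P⁻¹ = [[-1, 2], [1, -3]], and M = P·diag(3, 1)·P⁻¹.
Then M^8 = P·diag(6561, 1)·P⁻¹ = [[-19683, -2], [-6561, -1]] · [[-1, 2], [1, -3]] = [[19681, -39360], [6560, -13119]].

[[19681, -39360], [6560, -13119]]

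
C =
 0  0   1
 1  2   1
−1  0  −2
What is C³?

C² = [[−1, 0, −2], [1, 4, 1], [2, 0, 3]]
C³ = [[2, 0, 3], [3, 8, 3], [−3, 0, −4]]

[[2, 0, 3], [3, 8, 3], [−3, 0, −4]]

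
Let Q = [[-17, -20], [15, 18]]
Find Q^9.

[[-61097, -80780], [60585, 80268]]

tr Q = 1 and det Q = -6, so the characteristic polynomial is λ² − (1)λ + (-6) with roots -2 and 3.
Eigenvectors give P = [[-4, 1], [3, -1]] with P⁻¹ = [[-1, -1], [-3, -4]], and Q = P·diag(-2, 3)·P⁻¹.
Then Q^9 = P·diag(-512, 19683)·P⁻¹ = [[2048, 19683], [-1536, -19683]] · [[-1, -1], [-3, -4]] = [[-61097, -80780], [60585, 80268]].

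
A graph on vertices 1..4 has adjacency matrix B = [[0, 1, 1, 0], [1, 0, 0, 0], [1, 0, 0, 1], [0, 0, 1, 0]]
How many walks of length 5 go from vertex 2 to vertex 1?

5

The number of length-5 walks from vertex 2 to vertex 1 is entry (2,1) of B^5, where B is the adjacency matrix.
B^2 = [[2, 0, 0, 1], [0, 1, 1, 0], [0, 1, 2, 0], [1, 0, 0, 1]]
B^3 = [[0, 2, 3, 0], [2, 0, 0, 1], [3, 0, 0, 2], [0, 1, 2, 0]]
B^4 = [[5, 0, 0, 3], [0, 2, 3, 0], [0, 3, 5, 0], [3, 0, 0, 2]]
B^5 = [[0, 5, 8, 0], [5, 0, 0, 3], [8, 0, 0, 5], [0, 3, 5, 0]]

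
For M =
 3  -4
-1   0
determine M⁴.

[[205, -204], [-51, 52]]

M² = [[13, -12], [-3, 4]]
M³ = [[51, -52], [-13, 12]]
M⁴ = [[205, -204], [-51, 52]]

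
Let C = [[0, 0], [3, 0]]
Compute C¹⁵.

C is strictly triangular, hence nilpotent: C² = 0, so C¹⁵ = 0.

[[0, 0], [0, 0]]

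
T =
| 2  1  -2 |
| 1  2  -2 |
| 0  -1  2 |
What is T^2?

[[5, 6, -10], [4, 7, -10], [-1, -4, 6]]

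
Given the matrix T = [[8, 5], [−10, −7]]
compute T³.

tr T = 1 and det T = −6, so the characteristic polynomial is λ² − (1)λ + (−6) with roots −2 and 3.
Eigenvectors give P = [[1, −1], [−2, 1]] with P⁻¹ = [[−1, −1], [−2, −1]], and T = P·diag(−2, 3)·P⁻¹.
Then T³ = P·diag(−8, 27)·P⁻¹ = [[−8, −27], [16, 27]] · [[−1, −1], [−2, −1]] = [[62, 35], [−70, −43]].

[[62, 35], [−70, −43]]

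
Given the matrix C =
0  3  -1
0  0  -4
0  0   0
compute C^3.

[[0, 0, 0], [0, 0, 0], [0, 0, 0]]

C is strictly triangular, hence nilpotent: C^3 = 0, so C^3 = 0.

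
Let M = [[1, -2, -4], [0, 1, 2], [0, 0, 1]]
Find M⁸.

M = I + N where N = [[0, -2, -4], [0, 0, 2], [0, 0, 0]] is strictly upper-triangular, so N³ = 0.
(I + N)⁸ = I + 8·N + 28·N² = [[1, -16, -144], [0, 1, 16], [0, 0, 1]].

[[1, -16, -144], [0, 1, 16], [0, 0, 1]]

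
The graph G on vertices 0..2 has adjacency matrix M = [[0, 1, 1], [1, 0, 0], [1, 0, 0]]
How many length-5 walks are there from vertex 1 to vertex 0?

4

The number of length-5 walks from vertex 1 to vertex 0 is entry (1,0) of M⁵, where M is the adjacency matrix.
M² = [[2, 0, 0], [0, 1, 1], [0, 1, 1]]
M³ = [[0, 2, 2], [2, 0, 0], [2, 0, 0]]
M⁴ = [[4, 0, 0], [0, 2, 2], [0, 2, 2]]
M⁵ = [[0, 4, 4], [4, 0, 0], [4, 0, 0]]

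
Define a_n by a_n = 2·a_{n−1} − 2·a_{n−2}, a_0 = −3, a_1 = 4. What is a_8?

With companion matrix T = [[2, −2], [1, 0]], [a_n, a_{n−1}]ᵀ = T·[a_{n−1}, a_{n−2}]ᵀ, so [a_8, a_7]ᵀ = T⁷·[a_1, a_0]ᵀ.
T⁷ = [[0, 16], [−8, 16]], giving [a_8, a_7]ᵀ = [[−48], [−80]].

−48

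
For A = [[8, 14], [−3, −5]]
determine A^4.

[[106, 210], [−45, −89]]

tr A = 3 and det A = 2, so the characteristic polynomial is λ² − (3)λ + (2) with roots 1 and 2.
Eigenvectors give P = [[2, 7], [−1, −3]] with P⁻¹ = [[−3, −7], [1, 2]], and A = P·diag(1, 2)·P⁻¹.
Then A^4 = P·diag(1, 16)·P⁻¹ = [[2, 112], [−1, −48]] · [[−3, −7], [1, 2]] = [[106, 210], [−45, −89]].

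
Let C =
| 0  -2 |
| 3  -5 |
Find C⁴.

tr C = -5 and det C = 6, so the characteristic polynomial is λ² − (-5)λ + (6) with roots -2 and -3.
Eigenvectors give P = [[-1, -2], [-1, -3]] with P⁻¹ = [[-3, 2], [1, -1]], and C = P·diag(-2, -3)·P⁻¹.
Then C⁴ = P·diag(16, 81)·P⁻¹ = [[-16, -162], [-16, -243]] · [[-3, 2], [1, -1]] = [[-114, 130], [-195, 211]].

[[-114, 130], [-195, 211]]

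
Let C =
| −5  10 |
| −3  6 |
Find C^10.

[[−5, 10], [−3, 6]]

C² = C (a projection; rank 1, trace 1), so C^10 = C.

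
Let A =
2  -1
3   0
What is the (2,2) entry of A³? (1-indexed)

-6

A² = [[1, -2], [6, -3]]
A³ = [[-4, -1], [3, -6]]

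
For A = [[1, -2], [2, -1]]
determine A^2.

[[-3, 0], [0, -3]]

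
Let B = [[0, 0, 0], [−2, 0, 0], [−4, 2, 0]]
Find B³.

B is strictly triangular, hence nilpotent: B³ = 0, so B³ = 0.

[[0, 0, 0], [0, 0, 0], [0, 0, 0]]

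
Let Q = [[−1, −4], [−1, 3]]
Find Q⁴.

Q² = [[5, −8], [−2, 13]]
Q³ = [[3, −44], [−11, 47]]
Q⁴ = [[41, −144], [−36, 185]]

[[41, −144], [−36, 185]]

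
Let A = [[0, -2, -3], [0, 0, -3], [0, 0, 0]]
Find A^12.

[[0, 0, 0], [0, 0, 0], [0, 0, 0]]

A is strictly triangular, hence nilpotent: A^3 = 0, so A^12 = 0.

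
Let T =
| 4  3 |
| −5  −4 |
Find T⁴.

[[1, 0], [0, 1]]

T² = I (check: tr T = 0 and det T = −1), so T⁴ = I since 4 is even.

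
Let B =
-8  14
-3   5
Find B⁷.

tr B = -3 and det B = 2, so the characteristic polynomial is λ² − (-3)λ + (2) with roots -2 and -1.
Eigenvectors give P = [[7, 2], [3, 1]] with P⁻¹ = [[1, -2], [-3, 7]], and B = P·diag(-2, -1)·P⁻¹.
Then B⁷ = P·diag(-128, -1)·P⁻¹ = [[-896, -2], [-384, -1]] · [[1, -2], [-3, 7]] = [[-890, 1778], [-381, 761]].

[[-890, 1778], [-381, 761]]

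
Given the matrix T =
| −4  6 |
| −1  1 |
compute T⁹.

tr T = −3 and det T = 2, so the characteristic polynomial is λ² − (−3)λ + (2) with roots −2 and −1.
Eigenvectors give P = [[3, −2], [1, −1]] with P⁻¹ = [[1, −2], [1, −3]], and T = P·diag(−2, −1)·P⁻¹.
Then T⁹ = P·diag(−512, −1)·P⁻¹ = [[−1536, 2], [−512, 1]] · [[1, −2], [1, −3]] = [[−1534, 3066], [−511, 1021]].

[[−1534, 3066], [−511, 1021]]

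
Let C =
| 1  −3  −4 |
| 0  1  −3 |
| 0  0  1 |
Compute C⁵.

C = I + N where N = [[0, −3, −4], [0, 0, −3], [0, 0, 0]] is strictly upper-triangular, so N³ = 0.
(I + N)⁵ = I + 5·N + 10·N² = [[1, −15, 70], [0, 1, −15], [0, 0, 1]].

[[1, −15, 70], [0, 1, −15], [0, 0, 1]]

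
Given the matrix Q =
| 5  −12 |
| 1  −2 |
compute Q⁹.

[[2045, −6132], [511, −1532]]

tr Q = 3 and det Q = 2, so the characteristic polynomial is λ² − (3)λ + (2) with roots 2 and 1.
Eigenvectors give P = [[4, −3], [1, −1]] with P⁻¹ = [[1, −3], [1, −4]], and Q = P·diag(2, 1)·P⁻¹.
Then Q⁹ = P·diag(512, 1)·P⁻¹ = [[2048, −3], [512, −1]] · [[1, −3], [1, −4]] = [[2045, −6132], [511, −1532]].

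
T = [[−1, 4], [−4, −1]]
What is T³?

[[47, −52], [52, 47]]

T² = [[−15, −8], [8, −15]]
T³ = [[47, −52], [52, 47]]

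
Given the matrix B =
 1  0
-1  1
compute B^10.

[[1, 0], [-10, 1]]

B = I + N where N = [[0, 0], [-1, 0]] is strictly lower-triangular, so N^2 = 0.
(I + N)^10 = I + 10·N = [[1, 0], [-10, 1]].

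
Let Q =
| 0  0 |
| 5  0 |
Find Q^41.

Q is strictly triangular, hence nilpotent: Q^2 = 0, so Q^41 = 0.

[[0, 0], [0, 0]]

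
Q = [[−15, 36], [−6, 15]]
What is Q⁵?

tr Q = 0 and det Q = −9, so the characteristic polynomial is λ² − (0)λ + (−9) with roots 3 and −3.
Eigenvectors give P = [[−2, 3], [−1, 1]] with P⁻¹ = [[1, −3], [1, −2]], and Q = P·diag(3, −3)·P⁻¹.
Then Q⁵ = P·diag(243, −243)·P⁻¹ = [[−486, −729], [−243, −243]] · [[1, −3], [1, −2]] = [[−1215, 2916], [−486, 1215]].

[[−1215, 2916], [−486, 1215]]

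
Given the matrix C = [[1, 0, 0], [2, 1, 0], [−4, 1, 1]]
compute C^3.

[[1, 0, 0], [6, 1, 0], [−6, 3, 1]]

C = I + N where N = [[0, 0, 0], [2, 0, 0], [−4, 1, 0]] is strictly lower-triangular, so N^3 = 0.
(I + N)^3 = I + 3·N + 3·N^2 = [[1, 0, 0], [6, 1, 0], [−6, 3, 1]].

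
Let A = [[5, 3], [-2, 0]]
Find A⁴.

[[211, 195], [-130, -114]]

tr A = 5 and det A = 6, so the characteristic polynomial is λ² − (5)λ + (6) with roots 3 and 2.
Eigenvectors give P = [[-3, 1], [2, -1]] with P⁻¹ = [[-1, -1], [-2, -3]], and A = P·diag(3, 2)·P⁻¹.
Then A⁴ = P·diag(81, 16)·P⁻¹ = [[-243, 16], [162, -16]] · [[-1, -1], [-2, -3]] = [[211, 195], [-130, -114]].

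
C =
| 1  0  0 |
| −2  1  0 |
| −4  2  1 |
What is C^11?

[[1, 0, 0], [−22, 1, 0], [−264, 22, 1]]

C = I + N where N = [[0, 0, 0], [−2, 0, 0], [−4, 2, 0]] is strictly lower-triangular, so N^3 = 0.
(I + N)^11 = I + 11·N + 55·N^2 = [[1, 0, 0], [−22, 1, 0], [−264, 22, 1]].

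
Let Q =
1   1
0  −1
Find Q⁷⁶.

[[1, 0], [0, 1]]

Q² = I (check: tr Q = 0 and det Q = −1), so Q⁷⁶ = I since 76 is even.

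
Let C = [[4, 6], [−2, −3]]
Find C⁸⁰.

[[4, 6], [−2, −3]]

C² = C (a projection; rank 1, trace 1), so C⁸⁰ = C.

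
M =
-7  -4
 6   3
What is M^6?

tr M = -4 and det M = 3, so the characteristic polynomial is λ² − (-4)λ + (3) with roots -3 and -1.
Eigenvectors give P = [[-1, -2], [1, 3]] with P⁻¹ = [[-3, -2], [1, 1]], and M = P·diag(-3, -1)·P⁻¹.
Then M^6 = P·diag(729, 1)·P⁻¹ = [[-729, -2], [729, 3]] · [[-3, -2], [1, 1]] = [[2185, 1456], [-2184, -1455]].

[[2185, 1456], [-2184, -1455]]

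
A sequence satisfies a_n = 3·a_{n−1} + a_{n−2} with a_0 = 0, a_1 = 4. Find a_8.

15708

With companion matrix C = [[3, 1], [1, 0]], [a_n, a_{n−1}]ᵀ = C·[a_{n−1}, a_{n−2}]ᵀ, so [a_8, a_7]ᵀ = C⁷·[a_1, a_0]ᵀ.
C⁷ = [[3927, 1189], [1189, 360]], giving [a_8, a_7]ᵀ = [[15708], [4756]].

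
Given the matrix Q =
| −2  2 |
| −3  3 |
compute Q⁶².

[[−2, 2], [−3, 3]]

Q² = Q (a projection; rank 1, trace 1), so Q⁶² = Q.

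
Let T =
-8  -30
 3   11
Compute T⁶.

[[-566, -1890], [189, 631]]

tr T = 3 and det T = 2, so the characteristic polynomial is λ² − (3)λ + (2) with roots 2 and 1.
Eigenvectors give P = [[3, 10], [-1, -3]] with P⁻¹ = [[-3, -10], [1, 3]], and T = P·diag(2, 1)·P⁻¹.
Then T⁶ = P·diag(64, 1)·P⁻¹ = [[192, 10], [-64, -3]] · [[-3, -10], [1, 3]] = [[-566, -1890], [189, 631]].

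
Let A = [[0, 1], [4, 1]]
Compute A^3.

A^2 = [[4, 1], [4, 5]]
A^3 = [[4, 5], [20, 9]]

[[4, 5], [20, 9]]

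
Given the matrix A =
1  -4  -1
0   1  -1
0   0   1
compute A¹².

[[1, -48, 252], [0, 1, -12], [0, 0, 1]]

A = I + N where N = [[0, -4, -1], [0, 0, -1], [0, 0, 0]] is strictly upper-triangular, so N³ = 0.
(I + N)¹² = I + 12·N + 66·N² = [[1, -48, 252], [0, 1, -12], [0, 0, 1]].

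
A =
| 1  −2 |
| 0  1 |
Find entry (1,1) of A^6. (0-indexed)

1

A = I + N where N = [[0, −2], [0, 0]] is strictly upper-triangular, so N^2 = 0.
(I + N)^6 = I + 6·N = [[1, −12], [0, 1]].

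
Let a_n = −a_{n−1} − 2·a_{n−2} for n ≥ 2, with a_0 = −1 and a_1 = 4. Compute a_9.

With companion matrix M = [[−1, −2], [1, 0]], [a_n, a_{n−1}]ᵀ = M·[a_{n−1}, a_{n−2}]ᵀ, so [a_9, a_8]ᵀ = M⁸·[a_1, a_0]ᵀ.
M⁸ = [[−17, −6], [3, −14]], giving [a_9, a_8]ᵀ = [[−62], [26]].

−62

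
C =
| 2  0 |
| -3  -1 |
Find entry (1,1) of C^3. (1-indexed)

tr C = 1 and det C = -2, so the characteristic polynomial is λ² − (1)λ + (-2) with roots 2 and -1.
Eigenvectors give P = [[1, 0], [-1, -1]] with P⁻¹ = [[1, 0], [-1, -1]], and C = P·diag(2, -1)·P⁻¹.
Then C^3 = P·diag(8, -1)·P⁻¹ = [[8, 0], [-8, 1]] · [[1, 0], [-1, -1]] = [[8, 0], [-9, -1]].

8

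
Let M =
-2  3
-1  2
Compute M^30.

M² = I (check: tr M = 0 and det M = -1), so M^30 = I since 30 is even.

[[1, 0], [0, 1]]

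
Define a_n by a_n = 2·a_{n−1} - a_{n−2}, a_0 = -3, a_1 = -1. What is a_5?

7

With companion matrix C = [[2, -1], [1, 0]], [a_n, a_{n−1}]ᵀ = C·[a_{n−1}, a_{n−2}]ᵀ, so [a_5, a_4]ᵀ = C⁴·[a_1, a_0]ᵀ.
C⁴ = [[5, -4], [4, -3]], giving [a_5, a_4]ᵀ = [[7], [5]].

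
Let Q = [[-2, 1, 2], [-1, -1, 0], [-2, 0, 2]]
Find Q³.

Q² = [[-1, -3, 0], [3, 0, -2], [0, -2, 0]]
Q³ = [[5, 2, -2], [-2, 3, 2], [2, 2, 0]]

[[5, 2, -2], [-2, 3, 2], [2, 2, 0]]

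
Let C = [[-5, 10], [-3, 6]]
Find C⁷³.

C² = C (a projection; rank 1, trace 1), so C⁷³ = C.

[[-5, 10], [-3, 6]]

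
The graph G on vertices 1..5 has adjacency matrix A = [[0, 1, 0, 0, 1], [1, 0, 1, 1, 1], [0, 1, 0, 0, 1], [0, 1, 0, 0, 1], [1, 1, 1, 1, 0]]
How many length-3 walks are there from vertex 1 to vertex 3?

2

The number of length-3 walks from vertex 1 to vertex 3 is entry (1,3) of A³, where A is the adjacency matrix.
A² = [[2, 1, 2, 2, 1], [1, 4, 1, 1, 3], [2, 1, 2, 2, 1], [2, 1, 2, 2, 1], [1, 3, 1, 1, 4]]
A³ = [[2, 7, 2, 2, 7], [7, 6, 7, 7, 7], [2, 7, 2, 2, 7], [2, 7, 2, 2, 7], [7, 7, 7, 7, 6]]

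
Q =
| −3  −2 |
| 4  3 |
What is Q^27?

Q² = I (check: tr Q = 0 and det Q = −1), so Q^27 = Q since 27 is odd.

[[−3, −2], [4, 3]]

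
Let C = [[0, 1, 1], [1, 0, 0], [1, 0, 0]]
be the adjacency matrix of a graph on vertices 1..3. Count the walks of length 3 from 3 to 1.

The number of length-3 walks from vertex 3 to vertex 1 is entry (3,1) of C³, where C is the adjacency matrix.
C² = [[2, 0, 0], [0, 1, 1], [0, 1, 1]]
C³ = [[0, 2, 2], [2, 0, 0], [2, 0, 0]]

2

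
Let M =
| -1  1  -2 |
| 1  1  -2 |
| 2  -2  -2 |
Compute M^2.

[[-2, 4, 4], [-4, 6, 0], [-8, 4, 4]]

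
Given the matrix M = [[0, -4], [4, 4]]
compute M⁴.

M² = [[-16, -16], [16, 0]]
M³ = [[-64, 0], [0, -64]]
M⁴ = [[0, 256], [-256, -256]]

[[0, 256], [-256, -256]]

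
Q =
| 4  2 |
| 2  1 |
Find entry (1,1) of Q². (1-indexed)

20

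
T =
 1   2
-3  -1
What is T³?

T² = [[-5, 0], [0, -5]]
T³ = [[-5, -10], [15, 5]]

[[-5, -10], [15, 5]]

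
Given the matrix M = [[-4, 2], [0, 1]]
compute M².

[[16, -6], [0, 1]]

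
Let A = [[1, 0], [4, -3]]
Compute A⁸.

tr A = -2 and det A = -3, so the characteristic polynomial is λ² − (-2)λ + (-3) with roots -3 and 1.
Eigenvectors give P = [[0, -1], [-1, -1]] with P⁻¹ = [[1, -1], [-1, 0]], and A = P·diag(-3, 1)·P⁻¹.
Then A⁸ = P·diag(6561, 1)·P⁻¹ = [[0, -1], [-6561, -1]] · [[1, -1], [-1, 0]] = [[1, 0], [-6560, 6561]].

[[1, 0], [-6560, 6561]]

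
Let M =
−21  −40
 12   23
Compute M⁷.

[[−10941, −21880], [6564, 13127]]

tr M = 2 and det M = −3, so the characteristic polynomial is λ² − (2)λ + (−3) with roots 3 and −1.
Eigenvectors give P = [[−5, −2], [3, 1]] with P⁻¹ = [[1, 2], [−3, −5]], and M = P·diag(3, −1)·P⁻¹.
Then M⁷ = P·diag(2187, −1)·P⁻¹ = [[−10935, 2], [6561, −1]] · [[1, 2], [−3, −5]] = [[−10941, −21880], [6564, 13127]].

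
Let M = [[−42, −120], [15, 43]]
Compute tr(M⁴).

97

tr M = 1 and det M = −6, so the characteristic polynomial is λ² − (1)λ + (−6) with roots 3 and −2.
Eigenvectors give P = [[8, 3], [−3, −1]] with P⁻¹ = [[−1, −3], [3, 8]], and M = P·diag(3, −2)·P⁻¹.
Then M⁴ = P·diag(81, 16)·P⁻¹ = [[648, 48], [−243, −16]] · [[−1, −3], [3, 8]] = [[−504, −1560], [195, 601]].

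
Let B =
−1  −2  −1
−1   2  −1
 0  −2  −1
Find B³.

B² = [[3, 0, 4], [−1, 8, 0], [2, −2, 3]]
B³ = [[−3, −14, −7], [−7, 18, −7], [0, −14, −3]]

[[−3, −14, −7], [−7, 18, −7], [0, −14, −3]]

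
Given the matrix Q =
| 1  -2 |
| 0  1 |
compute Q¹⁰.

[[1, -20], [0, 1]]

Q = I + N where N = [[0, -2], [0, 0]] is strictly upper-triangular, so N² = 0.
(I + N)¹⁰ = I + 10·N = [[1, -20], [0, 1]].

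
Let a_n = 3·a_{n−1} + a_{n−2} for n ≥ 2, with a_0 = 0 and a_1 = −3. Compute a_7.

−3567

With companion matrix C = [[3, 1], [1, 0]], [a_n, a_{n−1}]ᵀ = C·[a_{n−1}, a_{n−2}]ᵀ, so [a_7, a_6]ᵀ = C^6·[a_1, a_0]ᵀ.
C^6 = [[1189, 360], [360, 109]], giving [a_7, a_6]ᵀ = [[−3567], [−1080]].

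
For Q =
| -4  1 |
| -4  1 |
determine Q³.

Q² = [[12, -3], [12, -3]]
Q³ = [[-36, 9], [-36, 9]]

[[-36, 9], [-36, 9]]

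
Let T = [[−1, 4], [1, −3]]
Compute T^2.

[[5, −16], [−4, 13]]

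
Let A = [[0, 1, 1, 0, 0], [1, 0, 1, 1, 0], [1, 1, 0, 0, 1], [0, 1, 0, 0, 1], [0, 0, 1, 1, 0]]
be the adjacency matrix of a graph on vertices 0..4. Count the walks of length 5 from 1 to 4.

The number of length-5 walks from vertex 1 to vertex 4 is entry (1,4) of A⁵, where A is the adjacency matrix.
A² = [[2, 1, 1, 1, 1], [1, 3, 1, 0, 2], [1, 1, 3, 2, 0], [1, 0, 2, 2, 0], [1, 2, 0, 0, 2]]
A³ = [[2, 4, 4, 2, 2], [4, 2, 6, 5, 1], [4, 6, 2, 1, 5], [2, 5, 1, 0, 4], [2, 1, 5, 4, 0]]
A⁴ = [[8, 8, 8, 6, 6], [8, 15, 7, 3, 11], [8, 7, 15, 11, 3], [6, 3, 11, 9, 1], [6, 11, 3, 1, 9]]
A⁵ = [[16, 22, 22, 14, 14], [22, 18, 34, 26, 10], [22, 34, 18, 10, 26], [14, 26, 10, 4, 20], [14, 10, 26, 20, 4]]

10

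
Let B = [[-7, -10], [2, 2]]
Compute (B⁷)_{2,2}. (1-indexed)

tr B = -5 and det B = 6, so the characteristic polynomial is λ² − (-5)λ + (6) with roots -2 and -3.
Eigenvectors give P = [[2, -5], [-1, 2]] with P⁻¹ = [[-2, -5], [-1, -2]], and B = P·diag(-2, -3)·P⁻¹.
Then B⁷ = P·diag(-128, -2187)·P⁻¹ = [[-256, 10935], [128, -4374]] · [[-2, -5], [-1, -2]] = [[-10423, -20590], [4118, 8108]].

8108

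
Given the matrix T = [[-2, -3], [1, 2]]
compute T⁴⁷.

T² = I (check: tr T = 0 and det T = -1), so T⁴⁷ = T since 47 is odd.

[[-2, -3], [1, 2]]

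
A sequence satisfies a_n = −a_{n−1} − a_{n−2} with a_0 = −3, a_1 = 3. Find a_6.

−3

With companion matrix Q = [[−1, −1], [1, 0]], [a_n, a_{n−1}]ᵀ = Q·[a_{n−1}, a_{n−2}]ᵀ, so [a_6, a_5]ᵀ = Q⁵·[a_1, a_0]ᵀ.
Q⁵ = [[0, 1], [−1, −1]], giving [a_6, a_5]ᵀ = [[−3], [0]].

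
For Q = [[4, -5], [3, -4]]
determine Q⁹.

[[4, -5], [3, -4]]

Q² = I (check: tr Q = 0 and det Q = -1), so Q⁹ = Q since 9 is odd.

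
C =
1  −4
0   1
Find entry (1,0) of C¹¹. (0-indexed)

0

C = I + N where N = [[0, −4], [0, 0]] is strictly upper-triangular, so N² = 0.
(I + N)¹¹ = I + 11·N = [[1, −44], [0, 1]].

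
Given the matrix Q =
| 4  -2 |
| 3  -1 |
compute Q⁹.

[[1534, -1022], [1533, -1021]]

tr Q = 3 and det Q = 2, so the characteristic polynomial is λ² − (3)λ + (2) with roots 1 and 2.
Eigenvectors give P = [[-2, 1], [-3, 1]] with P⁻¹ = [[1, -1], [3, -2]], and Q = P·diag(1, 2)·P⁻¹.
Then Q⁹ = P·diag(1, 512)·P⁻¹ = [[-2, 512], [-3, 512]] · [[1, -1], [3, -2]] = [[1534, -1022], [1533, -1021]].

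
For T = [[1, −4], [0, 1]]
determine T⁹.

T = I + N where N = [[0, −4], [0, 0]] is strictly upper-triangular, so N² = 0.
(I + N)⁹ = I + 9·N = [[1, −36], [0, 1]].

[[1, −36], [0, 1]]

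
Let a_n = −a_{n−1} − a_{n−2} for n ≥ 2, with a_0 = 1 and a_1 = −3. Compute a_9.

With companion matrix C = [[−1, −1], [1, 0]], [a_n, a_{n−1}]ᵀ = C·[a_{n−1}, a_{n−2}]ᵀ, so [a_9, a_8]ᵀ = C⁸·[a_1, a_0]ᵀ.
C⁸ = [[0, 1], [−1, −1]], giving [a_9, a_8]ᵀ = [[1], [2]].

1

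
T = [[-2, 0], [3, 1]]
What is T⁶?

tr T = -1 and det T = -2, so the characteristic polynomial is λ² − (-1)λ + (-2) with roots -2 and 1.
Eigenvectors give P = [[-1, 0], [1, 1]] with P⁻¹ = [[-1, 0], [1, 1]], and T = P·diag(-2, 1)·P⁻¹.
Then T⁶ = P·diag(64, 1)·P⁻¹ = [[-64, 0], [64, 1]] · [[-1, 0], [1, 1]] = [[64, 0], [-63, 1]].

[[64, 0], [-63, 1]]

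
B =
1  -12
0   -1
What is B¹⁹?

B² = I (check: tr B = 0 and det B = -1), so B¹⁹ = B since 19 is odd.

[[1, -12], [0, -1]]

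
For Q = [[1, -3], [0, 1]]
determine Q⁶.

Q = I + N where N = [[0, -3], [0, 0]] is strictly upper-triangular, so N² = 0.
(I + N)⁶ = I + 6·N = [[1, -18], [0, 1]].

[[1, -18], [0, 1]]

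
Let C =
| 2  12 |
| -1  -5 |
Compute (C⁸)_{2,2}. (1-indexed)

tr C = -3 and det C = 2, so the characteristic polynomial is λ² − (-3)λ + (2) with roots -1 and -2.
Eigenvectors give P = [[4, -3], [-1, 1]] with P⁻¹ = [[1, 3], [1, 4]], and C = P·diag(-1, -2)·P⁻¹.
Then C⁸ = P·diag(1, 256)·P⁻¹ = [[4, -768], [-1, 256]] · [[1, 3], [1, 4]] = [[-764, -3060], [255, 1021]].

1021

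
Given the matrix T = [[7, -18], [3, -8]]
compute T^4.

[[-29, 90], [-15, 46]]

tr T = -1 and det T = -2, so the characteristic polynomial is λ² − (-1)λ + (-2) with roots -2 and 1.
Eigenvectors give P = [[2, -3], [1, -1]] with P⁻¹ = [[-1, 3], [-1, 2]], and T = P·diag(-2, 1)·P⁻¹.
Then T^4 = P·diag(16, 1)·P⁻¹ = [[32, -3], [16, -1]] · [[-1, 3], [-1, 2]] = [[-29, 90], [-15, 46]].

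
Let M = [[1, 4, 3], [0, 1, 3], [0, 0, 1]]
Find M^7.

M = I + N where N = [[0, 4, 3], [0, 0, 3], [0, 0, 0]] is strictly upper-triangular, so N^3 = 0.
(I + N)^7 = I + 7·N + 21·N^2 = [[1, 28, 273], [0, 1, 21], [0, 0, 1]].

[[1, 28, 273], [0, 1, 21], [0, 0, 1]]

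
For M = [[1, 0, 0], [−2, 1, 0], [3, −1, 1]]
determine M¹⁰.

M = I + N where N = [[0, 0, 0], [−2, 0, 0], [3, −1, 0]] is strictly lower-triangular, so N³ = 0.
(I + N)¹⁰ = I + 10·N + 45·N² = [[1, 0, 0], [−20, 1, 0], [120, −10, 1]].

[[1, 0, 0], [−20, 1, 0], [120, −10, 1]]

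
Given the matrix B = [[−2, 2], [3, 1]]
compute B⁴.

B² = [[10, −2], [−3, 7]]
B³ = [[−26, 18], [27, 1]]
B⁴ = [[106, −34], [−51, 55]]

[[106, −34], [−51, 55]]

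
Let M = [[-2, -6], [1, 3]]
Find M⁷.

M² = M (a projection; rank 1, trace 1), so M⁷ = M.

[[-2, -6], [1, 3]]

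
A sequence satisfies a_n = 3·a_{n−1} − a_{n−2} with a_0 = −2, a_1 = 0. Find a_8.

754

With companion matrix M = [[3, −1], [1, 0]], [a_n, a_{n−1}]ᵀ = M·[a_{n−1}, a_{n−2}]ᵀ, so [a_8, a_7]ᵀ = M^7·[a_1, a_0]ᵀ.
M^7 = [[987, −377], [377, −144]], giving [a_8, a_7]ᵀ = [[754], [288]].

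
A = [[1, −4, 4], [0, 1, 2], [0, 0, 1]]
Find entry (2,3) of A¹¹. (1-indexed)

22

A = I + N where N = [[0, −4, 4], [0, 0, 2], [0, 0, 0]] is strictly upper-triangular, so N³ = 0.
(I + N)¹¹ = I + 11·N + 55·N² = [[1, −44, −396], [0, 1, 22], [0, 0, 1]].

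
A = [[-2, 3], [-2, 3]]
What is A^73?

A² = A (a projection; rank 1, trace 1), so A^73 = A.

[[-2, 3], [-2, 3]]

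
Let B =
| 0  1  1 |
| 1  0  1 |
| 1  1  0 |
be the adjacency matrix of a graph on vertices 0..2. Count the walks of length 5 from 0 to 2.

11

The number of length-5 walks from vertex 0 to vertex 2 is entry (0,2) of B⁵, where B is the adjacency matrix.
B² = [[2, 1, 1], [1, 2, 1], [1, 1, 2]]
B³ = [[2, 3, 3], [3, 2, 3], [3, 3, 2]]
B⁴ = [[6, 5, 5], [5, 6, 5], [5, 5, 6]]
B⁵ = [[10, 11, 11], [11, 10, 11], [11, 11, 10]]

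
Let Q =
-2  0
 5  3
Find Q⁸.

tr Q = 1 and det Q = -6, so the characteristic polynomial is λ² − (1)λ + (-6) with roots -2 and 3.
Eigenvectors give P = [[-1, 0], [1, -1]] with P⁻¹ = [[-1, 0], [-1, -1]], and Q = P·diag(-2, 3)·P⁻¹.
Then Q⁸ = P·diag(256, 6561)·P⁻¹ = [[-256, 0], [256, -6561]] · [[-1, 0], [-1, -1]] = [[256, 0], [6305, 6561]].

[[256, 0], [6305, 6561]]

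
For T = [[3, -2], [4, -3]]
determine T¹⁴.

[[1, 0], [0, 1]]

T² = I (check: tr T = 0 and det T = -1), so T¹⁴ = I since 14 is even.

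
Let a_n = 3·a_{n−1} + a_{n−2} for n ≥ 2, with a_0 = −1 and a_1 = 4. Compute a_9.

With companion matrix B = [[3, 1], [1, 0]], [a_n, a_{n−1}]ᵀ = B·[a_{n−1}, a_{n−2}]ᵀ, so [a_9, a_8]ᵀ = B⁸·[a_1, a_0]ᵀ.
B⁸ = [[12970, 3927], [3927, 1189]], giving [a_9, a_8]ᵀ = [[47953], [14519]].

47953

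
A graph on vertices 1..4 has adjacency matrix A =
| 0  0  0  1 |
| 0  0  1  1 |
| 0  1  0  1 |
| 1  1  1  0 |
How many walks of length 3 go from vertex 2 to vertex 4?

The number of length-3 walks from vertex 2 to vertex 4 is entry (2,4) of A³, where A is the adjacency matrix.
A² = [[1, 1, 1, 0], [1, 2, 1, 1], [1, 1, 2, 1], [0, 1, 1, 3]]
A³ = [[0, 1, 1, 3], [1, 2, 3, 4], [1, 3, 2, 4], [3, 4, 4, 2]]

4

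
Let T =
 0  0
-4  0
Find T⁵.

[[0, 0], [0, 0]]

T is strictly triangular, hence nilpotent: T² = 0, so T⁵ = 0.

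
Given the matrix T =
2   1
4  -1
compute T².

[[8, 1], [4, 5]]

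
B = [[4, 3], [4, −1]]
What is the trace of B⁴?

B² = [[28, 9], [12, 13]]
B³ = [[148, 75], [100, 23]]
B⁴ = [[892, 369], [492, 277]]

1169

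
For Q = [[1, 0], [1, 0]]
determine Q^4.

[[1, 0], [1, 0]]

Q² = Q (a projection; rank 1, trace 1), so Q^4 = Q.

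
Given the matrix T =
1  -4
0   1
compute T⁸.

T = I + N where N = [[0, -4], [0, 0]] is strictly upper-triangular, so N² = 0.
(I + N)⁸ = I + 8·N = [[1, -32], [0, 1]].

[[1, -32], [0, 1]]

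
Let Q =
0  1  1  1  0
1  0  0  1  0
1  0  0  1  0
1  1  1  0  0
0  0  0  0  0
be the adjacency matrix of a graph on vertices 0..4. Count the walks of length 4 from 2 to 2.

The number of length-4 walks from vertex 2 to vertex 2 is entry (2,2) of Q⁴, where Q is the adjacency matrix.
Q² = [[3, 1, 1, 2, 0], [1, 2, 2, 1, 0], [1, 2, 2, 1, 0], [2, 1, 1, 3, 0], [0, 0, 0, 0, 0]]
Q³ = [[4, 5, 5, 5, 0], [5, 2, 2, 5, 0], [5, 2, 2, 5, 0], [5, 5, 5, 4, 0], [0, 0, 0, 0, 0]]
Q⁴ = [[15, 9, 9, 14, 0], [9, 10, 10, 9, 0], [9, 10, 10, 9, 0], [14, 9, 9, 15, 0], [0, 0, 0, 0, 0]]

10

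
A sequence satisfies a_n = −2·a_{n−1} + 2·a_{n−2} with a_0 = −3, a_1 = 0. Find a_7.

With companion matrix Q = [[−2, 2], [1, 0]], [a_n, a_{n−1}]ᵀ = Q·[a_{n−1}, a_{n−2}]ᵀ, so [a_7, a_6]ᵀ = Q^6·[a_1, a_0]ᵀ.
Q^6 = [[328, −240], [−120, 88]], giving [a_7, a_6]ᵀ = [[720], [−264]].

720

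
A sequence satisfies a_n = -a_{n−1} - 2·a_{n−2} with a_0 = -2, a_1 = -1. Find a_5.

13

With companion matrix A = [[-1, -2], [1, 0]], [a_n, a_{n−1}]ᵀ = A·[a_{n−1}, a_{n−2}]ᵀ, so [a_5, a_4]ᵀ = A⁴·[a_1, a_0]ᵀ.
A⁴ = [[-1, -6], [3, 2]], giving [a_5, a_4]ᵀ = [[13], [-7]].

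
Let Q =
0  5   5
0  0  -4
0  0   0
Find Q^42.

[[0, 0, 0], [0, 0, 0], [0, 0, 0]]

Q is strictly triangular, hence nilpotent: Q^3 = 0, so Q^42 = 0.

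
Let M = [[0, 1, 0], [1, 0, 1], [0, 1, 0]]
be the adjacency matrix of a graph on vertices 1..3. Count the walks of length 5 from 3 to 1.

The number of length-5 walks from vertex 3 to vertex 1 is entry (3,1) of M⁵, where M is the adjacency matrix.
M² = [[1, 0, 1], [0, 2, 0], [1, 0, 1]]
M³ = [[0, 2, 0], [2, 0, 2], [0, 2, 0]]
M⁴ = [[2, 0, 2], [0, 4, 0], [2, 0, 2]]
M⁵ = [[0, 4, 0], [4, 0, 4], [0, 4, 0]]

0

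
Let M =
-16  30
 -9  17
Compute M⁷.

[[-646, 1290], [-387, 773]]

tr M = 1 and det M = -2, so the characteristic polynomial is λ² − (1)λ + (-2) with roots 2 and -1.
Eigenvectors give P = [[-5, -2], [-3, -1]] with P⁻¹ = [[1, -2], [-3, 5]], and M = P·diag(2, -1)·P⁻¹.
Then M⁷ = P·diag(128, -1)·P⁻¹ = [[-640, 2], [-384, 1]] · [[1, -2], [-3, 5]] = [[-646, 1290], [-387, 773]].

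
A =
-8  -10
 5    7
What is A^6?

tr A = -1 and det A = -6, so the characteristic polynomial is λ² − (-1)λ + (-6) with roots 2 and -3.
Eigenvectors give P = [[-1, 2], [1, -1]] with P⁻¹ = [[1, 2], [1, 1]], and A = P·diag(2, -3)·P⁻¹.
Then A^6 = P·diag(64, 729)·P⁻¹ = [[-64, 1458], [64, -729]] · [[1, 2], [1, 1]] = [[1394, 1330], [-665, -601]].

[[1394, 1330], [-665, -601]]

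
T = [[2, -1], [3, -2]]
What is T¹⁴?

[[1, 0], [0, 1]]

T² = I (check: tr T = 0 and det T = -1), so T¹⁴ = I since 14 is even.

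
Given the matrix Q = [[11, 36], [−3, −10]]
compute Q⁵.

tr Q = 1 and det Q = −2, so the characteristic polynomial is λ² − (1)λ + (−2) with roots 2 and −1.
Eigenvectors give P = [[4, −3], [−1, 1]] with P⁻¹ = [[1, 3], [1, 4]], and Q = P·diag(2, −1)·P⁻¹.
Then Q⁵ = P·diag(32, −1)·P⁻¹ = [[128, 3], [−32, −1]] · [[1, 3], [1, 4]] = [[131, 396], [−33, −100]].

[[131, 396], [−33, −100]]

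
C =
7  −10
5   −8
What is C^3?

tr C = −1 and det C = −6, so the characteristic polynomial is λ² − (−1)λ + (−6) with roots −3 and 2.
Eigenvectors give P = [[1, 2], [1, 1]] with P⁻¹ = [[−1, 2], [1, −1]], and C = P·diag(−3, 2)·P⁻¹.
Then C^3 = P·diag(−27, 8)·P⁻¹ = [[−27, 16], [−27, 8]] · [[−1, 2], [1, −1]] = [[43, −70], [35, −62]].

[[43, −70], [35, −62]]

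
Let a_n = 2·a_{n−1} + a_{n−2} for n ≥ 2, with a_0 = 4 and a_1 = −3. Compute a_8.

−548

With companion matrix Q = [[2, 1], [1, 0]], [a_n, a_{n−1}]ᵀ = Q·[a_{n−1}, a_{n−2}]ᵀ, so [a_8, a_7]ᵀ = Q⁷·[a_1, a_0]ᵀ.
Q⁷ = [[408, 169], [169, 70]], giving [a_8, a_7]ᵀ = [[−548], [−227]].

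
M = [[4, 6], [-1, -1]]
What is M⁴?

tr M = 3 and det M = 2, so the characteristic polynomial is λ² − (3)λ + (2) with roots 2 and 1.
Eigenvectors give P = [[-3, 2], [1, -1]] with P⁻¹ = [[-1, -2], [-1, -3]], and M = P·diag(2, 1)·P⁻¹.
Then M⁴ = P·diag(16, 1)·P⁻¹ = [[-48, 2], [16, -1]] · [[-1, -2], [-1, -3]] = [[46, 90], [-15, -29]].

[[46, 90], [-15, -29]]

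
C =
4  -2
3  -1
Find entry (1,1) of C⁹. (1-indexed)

tr C = 3 and det C = 2, so the characteristic polynomial is λ² − (3)λ + (2) with roots 2 and 1.
Eigenvectors give P = [[1, -2], [1, -3]] with P⁻¹ = [[3, -2], [1, -1]], and C = P·diag(2, 1)·P⁻¹.
Then C⁹ = P·diag(512, 1)·P⁻¹ = [[512, -2], [512, -3]] · [[3, -2], [1, -1]] = [[1534, -1022], [1533, -1021]].

1534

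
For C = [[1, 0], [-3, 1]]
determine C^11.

C = I + N where N = [[0, 0], [-3, 0]] is strictly lower-triangular, so N^2 = 0.
(I + N)^11 = I + 11·N = [[1, 0], [-33, 1]].

[[1, 0], [-33, 1]]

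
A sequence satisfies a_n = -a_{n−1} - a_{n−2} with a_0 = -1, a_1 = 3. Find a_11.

-2

With companion matrix C = [[-1, -1], [1, 0]], [a_n, a_{n−1}]ᵀ = C·[a_{n−1}, a_{n−2}]ᵀ, so [a_11, a_10]ᵀ = C¹⁰·[a_1, a_0]ᵀ.
C¹⁰ = [[-1, -1], [1, 0]], giving [a_11, a_10]ᵀ = [[-2], [3]].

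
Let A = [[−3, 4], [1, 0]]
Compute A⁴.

A² = [[13, −12], [−3, 4]]
A³ = [[−51, 52], [13, −12]]
A⁴ = [[205, −204], [−51, 52]]

[[205, −204], [−51, 52]]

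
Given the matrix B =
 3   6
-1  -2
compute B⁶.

B² = B (a projection; rank 1, trace 1), so B⁶ = B.

[[3, 6], [-1, -2]]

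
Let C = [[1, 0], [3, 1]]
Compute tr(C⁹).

C = I + N where N = [[0, 0], [3, 0]] is strictly lower-triangular, so N² = 0.
(I + N)⁹ = I + 9·N = [[1, 0], [27, 1]].

2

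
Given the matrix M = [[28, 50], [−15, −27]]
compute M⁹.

[[120658, 201950], [−60585, −101487]]

tr M = 1 and det M = −6, so the characteristic polynomial is λ² − (1)λ + (−6) with roots 3 and −2.
Eigenvectors give P = [[−2, −5], [1, 3]] with P⁻¹ = [[−3, −5], [1, 2]], and M = P·diag(3, −2)·P⁻¹.
Then M⁹ = P·diag(19683, −512)·P⁻¹ = [[−39366, 2560], [19683, −1536]] · [[−3, −5], [1, 2]] = [[120658, 201950], [−60585, −101487]].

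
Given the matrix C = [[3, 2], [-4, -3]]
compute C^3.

C^2 = [[1, 0], [0, 1]]
C^3 = [[3, 2], [-4, -3]]

[[3, 2], [-4, -3]]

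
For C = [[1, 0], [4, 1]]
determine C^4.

C = I + N where N = [[0, 0], [4, 0]] is strictly lower-triangular, so N^2 = 0.
(I + N)^4 = I + 4·N = [[1, 0], [16, 1]].

[[1, 0], [16, 1]]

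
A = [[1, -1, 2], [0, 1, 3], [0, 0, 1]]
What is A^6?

[[1, -6, -33], [0, 1, 18], [0, 0, 1]]

A = I + N where N = [[0, -1, 2], [0, 0, 3], [0, 0, 0]] is strictly upper-triangular, so N^3 = 0.
(I + N)^6 = I + 6·N + 15·N^2 = [[1, -6, -33], [0, 1, 18], [0, 0, 1]].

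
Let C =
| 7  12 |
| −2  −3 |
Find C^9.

[[59047, 118092], [−19682, −39363]]

tr C = 4 and det C = 3, so the characteristic polynomial is λ² − (4)λ + (3) with roots 3 and 1.
Eigenvectors give P = [[−3, −2], [1, 1]] with P⁻¹ = [[−1, −2], [1, 3]], and C = P·diag(3, 1)·P⁻¹.
Then C^9 = P·diag(19683, 1)·P⁻¹ = [[−59049, −2], [19683, 1]] · [[−1, −2], [1, 3]] = [[59047, 118092], [−19682, −39363]].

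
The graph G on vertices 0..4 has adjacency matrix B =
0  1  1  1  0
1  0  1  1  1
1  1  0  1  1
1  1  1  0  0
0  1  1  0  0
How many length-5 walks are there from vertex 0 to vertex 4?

The number of length-5 walks from vertex 0 to vertex 4 is entry (0,4) of B^5, where B is the adjacency matrix.
B^2 = [[3, 2, 2, 2, 2], [2, 4, 3, 2, 1], [2, 3, 4, 2, 1], [2, 2, 2, 3, 2], [2, 1, 1, 2, 2]]
B^3 = [[6, 9, 9, 7, 4], [9, 8, 9, 9, 7], [9, 9, 8, 9, 7], [7, 9, 9, 6, 4], [4, 7, 7, 4, 2]]
B^4 = [[25, 26, 26, 24, 18], [26, 34, 33, 26, 17], [26, 33, 34, 26, 17], [24, 26, 26, 25, 18], [18, 17, 17, 18, 14]]
B^5 = [[76, 93, 93, 77, 52], [93, 102, 103, 93, 67], [93, 103, 102, 93, 67], [77, 93, 93, 76, 52], [52, 67, 67, 52, 34]]

52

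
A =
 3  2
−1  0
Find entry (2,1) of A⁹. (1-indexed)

tr A = 3 and det A = 2, so the characteristic polynomial is λ² − (3)λ + (2) with roots 1 and 2.
Eigenvectors give P = [[−1, 2], [1, −1]] with P⁻¹ = [[1, 2], [1, 1]], and A = P·diag(1, 2)·P⁻¹.
Then A⁹ = P·diag(1, 512)·P⁻¹ = [[−1, 1024], [1, −512]] · [[1, 2], [1, 1]] = [[1023, 1022], [−511, −510]].

−511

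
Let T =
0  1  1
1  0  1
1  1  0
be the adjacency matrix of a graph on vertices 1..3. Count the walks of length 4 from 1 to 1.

The number of length-4 walks from vertex 1 to vertex 1 is entry (1,1) of T⁴, where T is the adjacency matrix.
T² = [[2, 1, 1], [1, 2, 1], [1, 1, 2]]
T³ = [[2, 3, 3], [3, 2, 3], [3, 3, 2]]
T⁴ = [[6, 5, 5], [5, 6, 5], [5, 5, 6]]

6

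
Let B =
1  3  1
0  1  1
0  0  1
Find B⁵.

[[1, 15, 35], [0, 1, 5], [0, 0, 1]]

B = I + N where N = [[0, 3, 1], [0, 0, 1], [0, 0, 0]] is strictly upper-triangular, so N³ = 0.
(I + N)⁵ = I + 5·N + 10·N² = [[1, 15, 35], [0, 1, 5], [0, 0, 1]].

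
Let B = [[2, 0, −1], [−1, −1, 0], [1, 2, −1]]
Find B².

[[3, −2, −1], [−1, 1, 1], [−1, −4, 0]]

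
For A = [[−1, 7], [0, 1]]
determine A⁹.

[[−1, 7], [0, 1]]

A² = I (check: tr A = 0 and det A = −1), so A⁹ = A since 9 is odd.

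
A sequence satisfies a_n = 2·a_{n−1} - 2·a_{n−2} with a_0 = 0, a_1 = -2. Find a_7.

With companion matrix B = [[2, -2], [1, 0]], [a_n, a_{n−1}]ᵀ = B·[a_{n−1}, a_{n−2}]ᵀ, so [a_7, a_6]ᵀ = B^6·[a_1, a_0]ᵀ.
B^6 = [[-8, 16], [-8, 8]], giving [a_7, a_6]ᵀ = [[16], [16]].

16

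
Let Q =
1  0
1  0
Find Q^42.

[[1, 0], [1, 0]]

Q² = Q (a projection; rank 1, trace 1), so Q^42 = Q.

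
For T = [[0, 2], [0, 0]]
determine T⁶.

[[0, 0], [0, 0]]

T is strictly triangular, hence nilpotent: T² = 0, so T⁶ = 0.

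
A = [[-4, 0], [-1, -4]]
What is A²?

[[16, 0], [8, 16]]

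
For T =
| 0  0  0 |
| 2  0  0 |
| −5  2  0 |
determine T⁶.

T is strictly triangular, hence nilpotent: T³ = 0, so T⁶ = 0.

[[0, 0, 0], [0, 0, 0], [0, 0, 0]]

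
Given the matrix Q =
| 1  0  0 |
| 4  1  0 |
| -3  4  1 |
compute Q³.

Q = I + N where N = [[0, 0, 0], [4, 0, 0], [-3, 4, 0]] is strictly lower-triangular, so N³ = 0.
(I + N)³ = I + 3·N + 3·N² = [[1, 0, 0], [12, 1, 0], [39, 12, 1]].

[[1, 0, 0], [12, 1, 0], [39, 12, 1]]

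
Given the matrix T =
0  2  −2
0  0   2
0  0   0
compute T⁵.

[[0, 0, 0], [0, 0, 0], [0, 0, 0]]

T is strictly triangular, hence nilpotent: T³ = 0, so T⁵ = 0.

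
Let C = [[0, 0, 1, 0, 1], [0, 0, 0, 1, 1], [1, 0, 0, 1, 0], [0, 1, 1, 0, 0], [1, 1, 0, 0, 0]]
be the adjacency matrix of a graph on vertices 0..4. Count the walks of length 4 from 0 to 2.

The number of length-4 walks from vertex 0 to vertex 2 is entry (0,2) of C⁴, where C is the adjacency matrix.
C² = [[2, 1, 0, 1, 0], [1, 2, 1, 0, 0], [0, 1, 2, 0, 1], [1, 0, 0, 2, 1], [0, 0, 1, 1, 2]]
C³ = [[0, 1, 3, 1, 3], [1, 0, 1, 3, 3], [3, 1, 0, 3, 1], [1, 3, 3, 0, 1], [3, 3, 1, 1, 0]]
C⁴ = [[6, 4, 1, 4, 1], [4, 6, 4, 1, 1], [1, 4, 6, 1, 4], [4, 1, 1, 6, 4], [1, 1, 4, 4, 6]]

1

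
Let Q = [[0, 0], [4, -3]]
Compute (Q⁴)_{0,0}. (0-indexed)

Q² = [[0, 0], [-12, 9]]
Q³ = [[0, 0], [36, -27]]
Q⁴ = [[0, 0], [-108, 81]]

0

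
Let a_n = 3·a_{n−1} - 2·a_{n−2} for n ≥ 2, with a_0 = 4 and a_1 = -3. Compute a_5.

With companion matrix Q = [[3, -2], [1, 0]], [a_n, a_{n−1}]ᵀ = Q·[a_{n−1}, a_{n−2}]ᵀ, so [a_5, a_4]ᵀ = Q⁴·[a_1, a_0]ᵀ.
Q⁴ = [[31, -30], [15, -14]], giving [a_5, a_4]ᵀ = [[-213], [-101]].

-213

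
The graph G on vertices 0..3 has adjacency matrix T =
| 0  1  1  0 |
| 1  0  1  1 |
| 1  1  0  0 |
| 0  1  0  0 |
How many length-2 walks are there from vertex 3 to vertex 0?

1

The number of length-2 walks from vertex 3 to vertex 0 is entry (3,0) of T², where T is the adjacency matrix.
T² = [[2, 1, 1, 1], [1, 3, 1, 0], [1, 1, 2, 1], [1, 0, 1, 1]]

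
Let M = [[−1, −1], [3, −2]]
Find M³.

M² = [[−2, 3], [−9, 1]]
M³ = [[11, −4], [12, 7]]

[[11, −4], [12, 7]]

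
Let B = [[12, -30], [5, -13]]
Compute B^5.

tr B = -1 and det B = -6, so the characteristic polynomial is λ² − (-1)λ + (-6) with roots -3 and 2.
Eigenvectors give P = [[-2, 3], [-1, 1]] with P⁻¹ = [[1, -3], [1, -2]], and B = P·diag(-3, 2)·P⁻¹.
Then B^5 = P·diag(-243, 32)·P⁻¹ = [[486, 96], [243, 32]] · [[1, -3], [1, -2]] = [[582, -1650], [275, -793]].

[[582, -1650], [275, -793]]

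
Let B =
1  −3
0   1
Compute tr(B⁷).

2

B = I + N where N = [[0, −3], [0, 0]] is strictly upper-triangular, so N² = 0.
(I + N)⁷ = I + 7·N = [[1, −21], [0, 1]].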